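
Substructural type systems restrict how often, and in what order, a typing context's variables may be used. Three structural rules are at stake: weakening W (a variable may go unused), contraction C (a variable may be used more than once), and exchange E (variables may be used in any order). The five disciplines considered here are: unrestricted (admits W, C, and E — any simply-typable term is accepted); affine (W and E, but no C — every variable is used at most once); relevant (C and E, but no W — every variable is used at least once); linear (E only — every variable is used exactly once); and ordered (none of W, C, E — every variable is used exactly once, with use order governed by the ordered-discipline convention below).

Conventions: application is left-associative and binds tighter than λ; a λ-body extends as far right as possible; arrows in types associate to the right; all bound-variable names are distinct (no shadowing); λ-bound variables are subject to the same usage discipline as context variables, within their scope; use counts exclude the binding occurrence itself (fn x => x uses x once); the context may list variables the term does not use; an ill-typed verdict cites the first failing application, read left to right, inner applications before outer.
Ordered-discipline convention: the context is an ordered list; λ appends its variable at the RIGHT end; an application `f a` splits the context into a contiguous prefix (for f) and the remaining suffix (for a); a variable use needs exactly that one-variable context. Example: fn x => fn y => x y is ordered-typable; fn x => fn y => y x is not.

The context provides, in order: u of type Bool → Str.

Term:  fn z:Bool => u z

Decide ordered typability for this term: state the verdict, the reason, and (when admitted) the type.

yes — one use each (u, z); ordered split holds; term : Bool → Str
use counts: u: 1×, z [bound]: 1×
order of uses: u, z
typing: the term checks, with type Bool → Str
across the five disciplines: ordered ✓ | linear ✓ | affine ✓ | relevant ✓ | unrestricted ✓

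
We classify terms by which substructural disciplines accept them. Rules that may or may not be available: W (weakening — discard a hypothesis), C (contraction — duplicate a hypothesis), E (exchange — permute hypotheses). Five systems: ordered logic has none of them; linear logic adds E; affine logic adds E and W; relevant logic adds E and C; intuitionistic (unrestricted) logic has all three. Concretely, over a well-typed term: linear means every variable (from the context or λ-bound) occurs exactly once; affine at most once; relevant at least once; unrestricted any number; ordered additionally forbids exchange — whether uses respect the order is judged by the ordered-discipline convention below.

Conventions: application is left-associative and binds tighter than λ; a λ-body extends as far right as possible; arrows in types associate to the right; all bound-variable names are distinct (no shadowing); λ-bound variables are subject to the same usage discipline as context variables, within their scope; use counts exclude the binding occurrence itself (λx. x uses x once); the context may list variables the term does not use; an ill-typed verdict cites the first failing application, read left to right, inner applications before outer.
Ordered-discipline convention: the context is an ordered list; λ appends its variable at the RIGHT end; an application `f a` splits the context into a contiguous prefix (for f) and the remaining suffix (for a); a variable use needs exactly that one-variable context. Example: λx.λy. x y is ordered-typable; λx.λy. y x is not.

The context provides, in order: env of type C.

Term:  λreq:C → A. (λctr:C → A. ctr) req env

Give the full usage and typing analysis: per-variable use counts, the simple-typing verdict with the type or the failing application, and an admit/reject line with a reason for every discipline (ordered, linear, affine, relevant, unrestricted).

usage: env: 1×; req (bound): 1×; ctr (bound): 1×
order of uses: ctr, req, env
typing: well-typed at (C → A) → A
ordered: ✗, needs exchange: uses follow ctr, req, env
linear: ✓, exactly-once usage across env, req, ctr
affine: ✓, env, req, ctr: no repeats, contraction unneeded
relevant: ✓, env, req, ctr: all used, weakening unneeded
unrestricted: ✓, type-checks ((C → A) → A) and nothing is barred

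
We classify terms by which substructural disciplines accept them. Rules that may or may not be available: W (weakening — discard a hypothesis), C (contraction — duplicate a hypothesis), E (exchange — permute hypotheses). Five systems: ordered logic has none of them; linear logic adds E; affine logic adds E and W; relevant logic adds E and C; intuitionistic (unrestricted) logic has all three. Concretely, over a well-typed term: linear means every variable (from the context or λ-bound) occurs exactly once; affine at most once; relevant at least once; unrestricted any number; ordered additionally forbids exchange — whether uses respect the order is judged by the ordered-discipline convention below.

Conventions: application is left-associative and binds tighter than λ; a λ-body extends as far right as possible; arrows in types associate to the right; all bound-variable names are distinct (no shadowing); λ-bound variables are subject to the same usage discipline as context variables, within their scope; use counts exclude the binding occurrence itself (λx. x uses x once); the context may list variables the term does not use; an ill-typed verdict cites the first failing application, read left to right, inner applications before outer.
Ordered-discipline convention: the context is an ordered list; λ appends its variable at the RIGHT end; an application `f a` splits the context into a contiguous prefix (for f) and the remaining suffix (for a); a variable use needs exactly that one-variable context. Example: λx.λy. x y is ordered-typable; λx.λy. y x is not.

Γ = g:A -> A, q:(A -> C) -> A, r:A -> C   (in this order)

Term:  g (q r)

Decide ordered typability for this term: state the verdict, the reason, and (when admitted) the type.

yes — one use each (g, q, r); ordered split holds; term : A
usage: g=1; q=1; r=1
left-to-right use order: g, q, r
typing: well-typed — term : A
across the five disciplines: ordered ✓, linear ✓, affine ✓, relevant ✓, unrestricted ✓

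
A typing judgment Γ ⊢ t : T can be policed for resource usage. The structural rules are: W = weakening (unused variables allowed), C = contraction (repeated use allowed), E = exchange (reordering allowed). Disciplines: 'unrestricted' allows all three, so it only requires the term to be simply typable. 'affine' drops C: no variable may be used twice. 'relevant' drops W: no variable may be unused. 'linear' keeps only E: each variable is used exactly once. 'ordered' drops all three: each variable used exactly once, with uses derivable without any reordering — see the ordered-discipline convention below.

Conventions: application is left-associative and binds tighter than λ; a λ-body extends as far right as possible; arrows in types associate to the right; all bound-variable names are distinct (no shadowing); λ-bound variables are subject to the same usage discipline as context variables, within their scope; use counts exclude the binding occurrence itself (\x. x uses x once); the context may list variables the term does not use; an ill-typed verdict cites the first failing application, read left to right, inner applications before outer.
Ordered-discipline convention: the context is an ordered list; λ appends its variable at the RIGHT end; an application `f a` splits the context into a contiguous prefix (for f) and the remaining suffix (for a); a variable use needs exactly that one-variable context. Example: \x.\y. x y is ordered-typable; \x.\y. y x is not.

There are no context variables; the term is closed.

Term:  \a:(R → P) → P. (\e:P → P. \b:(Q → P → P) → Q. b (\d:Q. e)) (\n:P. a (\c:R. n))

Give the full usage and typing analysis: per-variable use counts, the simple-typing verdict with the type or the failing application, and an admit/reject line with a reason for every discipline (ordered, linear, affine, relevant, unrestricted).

variable uses: a (λ-bound): 1×, e (λ-bound): 1×, b (λ-bound): 1×, d (λ-bound): 0×, n (λ-bound): 1×, c (λ-bound): 0×
use order (left to right): b, e, a, n
typing: well-typed at ((R → P) → P) → ((Q → P → P) → Q) → Q
ordered: ✗, needs weakening: d, c unused
linear: ✗, needs weakening: d, c unused
affine: ✓, at most one use each (a, e, b, d, n, c)
relevant: ✗, needs weakening: d, c unused
unrestricted: ✓, simply typable at ((R → P) → P) → ((Q → P → P) → Q) → Q; W, C, E all held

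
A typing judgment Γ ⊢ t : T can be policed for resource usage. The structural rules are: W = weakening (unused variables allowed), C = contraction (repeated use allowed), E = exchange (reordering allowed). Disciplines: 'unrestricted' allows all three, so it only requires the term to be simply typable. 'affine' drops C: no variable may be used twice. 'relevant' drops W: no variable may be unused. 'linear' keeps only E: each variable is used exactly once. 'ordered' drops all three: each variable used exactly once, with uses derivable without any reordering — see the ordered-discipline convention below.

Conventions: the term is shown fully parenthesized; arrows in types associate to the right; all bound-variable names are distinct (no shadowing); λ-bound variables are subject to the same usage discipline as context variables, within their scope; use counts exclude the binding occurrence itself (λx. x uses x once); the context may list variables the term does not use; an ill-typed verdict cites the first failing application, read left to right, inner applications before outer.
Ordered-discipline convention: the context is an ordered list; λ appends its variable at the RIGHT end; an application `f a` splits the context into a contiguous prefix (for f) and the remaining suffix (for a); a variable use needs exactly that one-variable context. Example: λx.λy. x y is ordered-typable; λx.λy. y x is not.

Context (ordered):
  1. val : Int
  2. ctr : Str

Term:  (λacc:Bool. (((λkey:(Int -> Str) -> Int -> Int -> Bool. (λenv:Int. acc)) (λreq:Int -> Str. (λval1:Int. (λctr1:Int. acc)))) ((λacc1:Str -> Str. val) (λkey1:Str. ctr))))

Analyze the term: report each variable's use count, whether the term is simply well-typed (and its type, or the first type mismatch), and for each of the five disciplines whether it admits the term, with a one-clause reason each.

counts: val: 1; ctr: 1; acc (bound): 2; key (bound): 0; env (bound): 0; req (bound): 0; val1 (bound): 0; ctr1 (bound): 0; acc1 (bound): 0; key1 (bound): 0
uses in reading order: acc, acc, val, ctr
typing: well-typed at Bool -> Bool
ordered ✗ (repeated use of acc ×2; key, env, req, val1, ctr1, acc1, key1 left unused)
linear ✗ (repeated use of acc ×2; key, env, req, val1, ctr1, acc1, key1 left unused)
affine ✗ (repeated use of acc ×2)
relevant ✗ (key, env, req, val1, ctr1, acc1, key1 left unused)
unrestricted ✓ (well-typed at Bool -> Bool; no restrictions here)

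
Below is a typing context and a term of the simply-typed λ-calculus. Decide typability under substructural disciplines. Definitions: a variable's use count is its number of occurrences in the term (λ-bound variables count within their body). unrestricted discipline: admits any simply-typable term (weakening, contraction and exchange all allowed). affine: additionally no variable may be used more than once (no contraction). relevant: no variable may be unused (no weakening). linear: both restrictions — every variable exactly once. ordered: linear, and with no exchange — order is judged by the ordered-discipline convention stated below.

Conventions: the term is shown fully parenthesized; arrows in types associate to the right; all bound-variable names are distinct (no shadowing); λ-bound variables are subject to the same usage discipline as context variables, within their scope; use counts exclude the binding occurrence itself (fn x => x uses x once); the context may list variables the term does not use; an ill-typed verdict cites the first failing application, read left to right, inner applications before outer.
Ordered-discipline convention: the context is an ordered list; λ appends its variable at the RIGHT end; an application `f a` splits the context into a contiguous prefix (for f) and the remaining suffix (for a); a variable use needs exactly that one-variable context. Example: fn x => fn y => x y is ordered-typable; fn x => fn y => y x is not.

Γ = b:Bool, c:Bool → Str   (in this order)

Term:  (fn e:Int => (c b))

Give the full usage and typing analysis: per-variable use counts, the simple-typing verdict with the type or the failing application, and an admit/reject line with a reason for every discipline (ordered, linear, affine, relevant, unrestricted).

use counts: b=1; c=1; e [bound]=0
use order (left to right): c, b
typing: well-typed at Int → Str
ordered: ✗ — unused: e — weakening required
linear: ✗ — unused: e — weakening required
affine: ✓ — no duplicate uses among b, c, e
relevant: ✗ — unused: e — weakening required
unrestricted: ✓ — type-checks (Int → Str) and nothing is barred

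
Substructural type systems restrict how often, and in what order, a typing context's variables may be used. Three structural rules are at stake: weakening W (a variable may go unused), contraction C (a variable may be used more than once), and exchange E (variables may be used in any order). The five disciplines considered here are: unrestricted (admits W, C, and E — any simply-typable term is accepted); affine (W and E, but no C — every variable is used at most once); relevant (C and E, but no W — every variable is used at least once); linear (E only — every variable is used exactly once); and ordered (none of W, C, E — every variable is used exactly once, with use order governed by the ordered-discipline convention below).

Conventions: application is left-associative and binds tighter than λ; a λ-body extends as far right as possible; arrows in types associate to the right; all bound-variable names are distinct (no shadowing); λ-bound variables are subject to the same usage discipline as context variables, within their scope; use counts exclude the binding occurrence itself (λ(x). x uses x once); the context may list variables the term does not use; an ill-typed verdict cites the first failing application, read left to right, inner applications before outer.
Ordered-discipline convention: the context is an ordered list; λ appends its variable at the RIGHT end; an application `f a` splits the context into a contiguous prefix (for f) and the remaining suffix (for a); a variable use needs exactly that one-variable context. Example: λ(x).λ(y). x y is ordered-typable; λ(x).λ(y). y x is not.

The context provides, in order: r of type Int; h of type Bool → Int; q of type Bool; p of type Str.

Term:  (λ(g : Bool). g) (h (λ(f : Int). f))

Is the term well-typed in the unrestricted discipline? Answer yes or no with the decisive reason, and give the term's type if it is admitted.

no — a type mismatch blocks all five
usage: r ×0; h ×1; q ×0; p ×0; g (λ-bound) ×1; f (λ-bound) ×1
left-to-right use order: g, h, f
typing: ill-typed: argument of type Int → Int where Bool is required
per-discipline verdicts: ordered ✗; linear ✗; affine ✗; relevant ✗; unrestricted ✗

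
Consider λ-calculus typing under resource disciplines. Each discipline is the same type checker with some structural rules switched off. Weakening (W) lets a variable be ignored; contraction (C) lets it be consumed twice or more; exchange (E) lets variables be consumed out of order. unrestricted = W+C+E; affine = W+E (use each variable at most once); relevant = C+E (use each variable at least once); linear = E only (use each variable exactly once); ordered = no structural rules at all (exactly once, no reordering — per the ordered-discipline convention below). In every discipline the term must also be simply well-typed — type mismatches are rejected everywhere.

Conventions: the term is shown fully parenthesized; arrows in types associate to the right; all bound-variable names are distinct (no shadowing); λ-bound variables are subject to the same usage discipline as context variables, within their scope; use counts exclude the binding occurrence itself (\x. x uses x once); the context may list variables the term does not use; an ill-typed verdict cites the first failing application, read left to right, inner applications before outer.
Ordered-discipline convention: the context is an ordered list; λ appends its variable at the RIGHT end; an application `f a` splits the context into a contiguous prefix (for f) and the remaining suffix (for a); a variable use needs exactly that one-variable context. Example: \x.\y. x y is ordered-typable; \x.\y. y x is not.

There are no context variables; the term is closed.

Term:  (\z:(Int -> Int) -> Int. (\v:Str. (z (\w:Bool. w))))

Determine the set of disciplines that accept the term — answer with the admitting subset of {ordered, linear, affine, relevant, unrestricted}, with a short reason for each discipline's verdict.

accepted by: none
counts: z (bound): 1; v (bound): 0; w (bound): 1
left-to-right use order: z, w
typing: ill-typed: a function awaiting Int -> Int gets Bool -> Bool
ordered: ✗ — fails simple typing
linear: ✗ — a type mismatch blocks all five
affine: ✗ — the type mismatch rejects it
relevant: ✗ — not simply typable
unrestricted: ✗ — fails simple typing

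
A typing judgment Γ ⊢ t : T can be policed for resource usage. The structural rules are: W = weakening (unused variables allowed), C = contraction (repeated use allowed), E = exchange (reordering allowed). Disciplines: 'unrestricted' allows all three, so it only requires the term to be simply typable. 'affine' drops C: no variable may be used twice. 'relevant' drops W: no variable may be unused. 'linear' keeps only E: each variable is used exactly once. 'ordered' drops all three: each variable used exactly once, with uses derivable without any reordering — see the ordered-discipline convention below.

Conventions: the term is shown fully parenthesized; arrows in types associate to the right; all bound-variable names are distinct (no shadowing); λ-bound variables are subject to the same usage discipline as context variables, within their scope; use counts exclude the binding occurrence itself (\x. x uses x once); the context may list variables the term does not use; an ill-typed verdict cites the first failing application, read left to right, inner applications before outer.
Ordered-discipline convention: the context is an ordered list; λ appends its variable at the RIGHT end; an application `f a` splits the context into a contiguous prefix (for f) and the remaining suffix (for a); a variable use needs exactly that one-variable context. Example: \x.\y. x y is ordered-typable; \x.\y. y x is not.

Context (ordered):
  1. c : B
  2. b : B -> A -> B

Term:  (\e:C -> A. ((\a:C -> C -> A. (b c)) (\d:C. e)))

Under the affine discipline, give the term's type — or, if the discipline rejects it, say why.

term : (C -> A) -> A -> B
use counts: c: 1, b: 1, e (λ-bound): 1, a (λ-bound): 0, d (λ-bound): 0
uses in reading order: b, c, e
typing: well-typed at (C -> A) -> A -> B
per-discipline verdicts: ordered ✗ · linear ✗ · affine ✓ · relevant ✗ · unrestricted ✓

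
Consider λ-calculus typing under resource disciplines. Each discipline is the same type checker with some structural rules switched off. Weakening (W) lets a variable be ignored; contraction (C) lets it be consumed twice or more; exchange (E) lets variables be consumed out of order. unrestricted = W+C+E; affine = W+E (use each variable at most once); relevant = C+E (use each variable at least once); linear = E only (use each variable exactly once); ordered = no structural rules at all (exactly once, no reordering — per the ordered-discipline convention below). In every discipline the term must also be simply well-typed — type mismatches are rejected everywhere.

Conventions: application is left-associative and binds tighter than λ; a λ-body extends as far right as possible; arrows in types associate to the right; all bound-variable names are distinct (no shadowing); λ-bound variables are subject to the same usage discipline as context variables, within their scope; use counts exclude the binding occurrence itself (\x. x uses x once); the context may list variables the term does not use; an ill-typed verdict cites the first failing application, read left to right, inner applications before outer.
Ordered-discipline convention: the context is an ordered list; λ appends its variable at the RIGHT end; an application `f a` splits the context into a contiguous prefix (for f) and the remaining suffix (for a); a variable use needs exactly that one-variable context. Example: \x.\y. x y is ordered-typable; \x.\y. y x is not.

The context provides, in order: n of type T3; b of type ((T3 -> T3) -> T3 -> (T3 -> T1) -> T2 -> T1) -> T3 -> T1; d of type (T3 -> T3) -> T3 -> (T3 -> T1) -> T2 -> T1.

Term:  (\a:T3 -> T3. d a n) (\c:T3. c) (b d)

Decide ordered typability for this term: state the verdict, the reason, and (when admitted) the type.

no — uses contraction: d ×2
variable uses: n: 1×; b: 1×; d: 2×; a (bound): 1×; c (bound): 1×
order of uses: d, a, n, c, b, d
typing: well-typed — term : T2 -> T1
per-discipline verdicts: ordered ✗ | linear ✗ | affine ✗ | relevant ✓ | unrestricted ✓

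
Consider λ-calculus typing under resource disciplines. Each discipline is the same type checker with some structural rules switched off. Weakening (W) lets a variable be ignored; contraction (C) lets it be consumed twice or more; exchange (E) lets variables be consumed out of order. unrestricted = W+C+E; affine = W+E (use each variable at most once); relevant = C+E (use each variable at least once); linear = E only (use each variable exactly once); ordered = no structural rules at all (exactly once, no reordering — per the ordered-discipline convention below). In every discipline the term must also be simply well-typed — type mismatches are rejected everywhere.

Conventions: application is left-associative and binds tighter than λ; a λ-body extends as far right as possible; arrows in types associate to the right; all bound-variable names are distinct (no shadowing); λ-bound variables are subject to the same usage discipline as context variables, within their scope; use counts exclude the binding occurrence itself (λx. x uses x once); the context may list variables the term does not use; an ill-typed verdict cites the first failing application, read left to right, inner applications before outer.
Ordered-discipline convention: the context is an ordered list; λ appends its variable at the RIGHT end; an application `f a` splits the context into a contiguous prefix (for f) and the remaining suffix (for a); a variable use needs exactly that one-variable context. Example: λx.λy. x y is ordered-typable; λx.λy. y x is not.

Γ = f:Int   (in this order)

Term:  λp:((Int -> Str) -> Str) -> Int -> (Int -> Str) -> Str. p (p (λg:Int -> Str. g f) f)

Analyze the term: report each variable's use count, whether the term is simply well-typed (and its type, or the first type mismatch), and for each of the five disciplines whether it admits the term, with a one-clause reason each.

use counts: f: 2×; p [bound]: 2×; g [bound]: 1×
uses in reading order: p, p, g, f, f
typing: the term checks, with type (((Int -> Str) -> Str) -> Int -> (Int -> Str) -> Str) -> Int -> (Int -> Str) -> Str
ordered: ✗, uses contraction: f ×2, p ×2
linear: ✗, uses contraction: f ×2, p ×2
affine: ✗, uses contraction: f ×2, p ×2
relevant: ✓, at least one use each (f, p, g)
unrestricted: ✓, type-checks ((((Int -> Str) -> Str) -> Int -> (Int -> Str) -> Str) -> Int -> (Int -> Str) -> Str) and nothing is barred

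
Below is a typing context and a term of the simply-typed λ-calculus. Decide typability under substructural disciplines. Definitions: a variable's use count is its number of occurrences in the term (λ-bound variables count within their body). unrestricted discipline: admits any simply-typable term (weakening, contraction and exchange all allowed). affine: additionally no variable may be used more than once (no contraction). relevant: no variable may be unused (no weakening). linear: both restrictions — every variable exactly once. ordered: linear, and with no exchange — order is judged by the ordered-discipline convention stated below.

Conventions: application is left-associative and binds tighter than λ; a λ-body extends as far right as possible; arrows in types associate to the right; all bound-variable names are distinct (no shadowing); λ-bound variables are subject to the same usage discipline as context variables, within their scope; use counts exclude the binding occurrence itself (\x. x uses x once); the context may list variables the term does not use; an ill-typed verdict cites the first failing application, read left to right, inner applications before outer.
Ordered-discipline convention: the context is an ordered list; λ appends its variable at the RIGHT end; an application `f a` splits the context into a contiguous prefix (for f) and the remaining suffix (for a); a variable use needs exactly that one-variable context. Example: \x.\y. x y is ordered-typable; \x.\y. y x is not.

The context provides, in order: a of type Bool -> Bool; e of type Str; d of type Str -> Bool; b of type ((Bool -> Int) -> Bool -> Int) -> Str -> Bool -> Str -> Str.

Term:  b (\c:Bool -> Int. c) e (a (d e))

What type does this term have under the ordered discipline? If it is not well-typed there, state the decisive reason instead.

not well-typed under ordered — needs contraction — e ×2
counts: a: 1, e: 2, d: 1, b: 1, c (λ-bound): 1
use order (left to right): b, c, e, a, d, e
typing: well-typed at Str -> Str
all disciplines: ordered ✗ · linear ✗ · affine ✗ · relevant ✓ · unrestricted ✓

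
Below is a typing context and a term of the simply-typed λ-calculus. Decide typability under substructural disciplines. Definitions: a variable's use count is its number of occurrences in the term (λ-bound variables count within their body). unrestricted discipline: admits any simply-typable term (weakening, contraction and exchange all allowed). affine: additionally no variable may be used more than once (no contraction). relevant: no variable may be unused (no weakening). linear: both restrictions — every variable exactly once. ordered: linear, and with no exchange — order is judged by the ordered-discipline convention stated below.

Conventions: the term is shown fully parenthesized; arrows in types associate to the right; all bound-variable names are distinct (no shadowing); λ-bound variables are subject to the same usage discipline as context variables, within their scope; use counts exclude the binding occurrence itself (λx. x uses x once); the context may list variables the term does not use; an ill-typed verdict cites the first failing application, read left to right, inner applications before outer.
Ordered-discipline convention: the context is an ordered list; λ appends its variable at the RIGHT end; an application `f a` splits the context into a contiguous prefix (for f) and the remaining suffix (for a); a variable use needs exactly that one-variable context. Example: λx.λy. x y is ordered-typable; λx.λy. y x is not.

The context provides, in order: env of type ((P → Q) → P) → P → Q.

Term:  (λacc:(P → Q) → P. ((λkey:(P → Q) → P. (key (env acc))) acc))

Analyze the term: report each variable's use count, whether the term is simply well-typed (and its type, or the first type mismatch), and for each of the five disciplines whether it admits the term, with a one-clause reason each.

use counts: env: 1; acc (λ-bound): 2; key (λ-bound): 1
order of uses: key, env, acc, acc
typing: ✓ — ((P → Q) → P) → P
ordered: ✗, needs contraction — acc ×2
linear: ✗, needs contraction — acc ×2
affine: ✗, needs contraction — acc ×2
relevant: ✓, none of env, acc, key goes unused
unrestricted: ✓, simply typable at ((P → Q) → P) → P; W, C, E all held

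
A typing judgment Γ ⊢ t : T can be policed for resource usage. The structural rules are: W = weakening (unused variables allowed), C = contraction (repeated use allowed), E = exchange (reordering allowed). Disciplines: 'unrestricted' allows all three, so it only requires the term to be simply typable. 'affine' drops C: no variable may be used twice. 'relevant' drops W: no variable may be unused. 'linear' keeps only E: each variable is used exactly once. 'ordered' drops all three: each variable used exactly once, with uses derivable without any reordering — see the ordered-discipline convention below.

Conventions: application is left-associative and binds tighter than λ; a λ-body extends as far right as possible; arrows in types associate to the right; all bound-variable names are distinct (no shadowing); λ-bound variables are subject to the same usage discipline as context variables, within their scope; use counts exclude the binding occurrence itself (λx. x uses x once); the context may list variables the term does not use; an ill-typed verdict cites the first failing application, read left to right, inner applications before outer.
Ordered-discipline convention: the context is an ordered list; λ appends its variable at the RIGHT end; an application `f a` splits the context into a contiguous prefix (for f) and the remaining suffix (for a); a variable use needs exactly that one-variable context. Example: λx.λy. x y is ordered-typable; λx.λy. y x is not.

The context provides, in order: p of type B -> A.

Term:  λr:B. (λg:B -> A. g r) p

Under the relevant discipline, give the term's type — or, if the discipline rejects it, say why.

term : B -> A
use counts: p: 1×, r (λ-bound): 1×, g (λ-bound): 1×
use order (left to right): g, r, p
typing: ✓ — B -> A
all disciplines: ordered ✗ · linear ✓ · affine ✓ · relevant ✓ · unrestricted ✓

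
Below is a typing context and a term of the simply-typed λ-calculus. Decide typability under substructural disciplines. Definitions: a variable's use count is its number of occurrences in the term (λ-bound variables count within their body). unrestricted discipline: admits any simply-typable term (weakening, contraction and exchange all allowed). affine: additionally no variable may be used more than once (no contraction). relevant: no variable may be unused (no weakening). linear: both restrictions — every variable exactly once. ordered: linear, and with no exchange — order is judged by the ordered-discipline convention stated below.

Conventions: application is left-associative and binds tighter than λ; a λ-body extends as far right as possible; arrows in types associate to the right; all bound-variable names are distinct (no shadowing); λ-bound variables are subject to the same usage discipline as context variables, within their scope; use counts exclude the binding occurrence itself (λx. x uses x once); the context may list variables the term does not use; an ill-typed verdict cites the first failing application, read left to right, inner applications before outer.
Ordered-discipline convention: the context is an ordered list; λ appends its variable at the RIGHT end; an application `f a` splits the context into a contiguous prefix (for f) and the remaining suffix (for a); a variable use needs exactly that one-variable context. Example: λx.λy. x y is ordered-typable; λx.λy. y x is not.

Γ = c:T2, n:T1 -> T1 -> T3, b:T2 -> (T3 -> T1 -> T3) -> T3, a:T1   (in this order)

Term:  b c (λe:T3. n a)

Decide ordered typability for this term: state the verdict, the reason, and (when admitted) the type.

no — needs weakening: e unused
use counts: c=1; n=1; b=1; a=1; e [bound]=0
use order (left to right): b, c, n, a
typing: ✓ — T3
all disciplines: ordered ✗ | linear ✗ | affine ✓ | relevant ✗ | unrestricted ✓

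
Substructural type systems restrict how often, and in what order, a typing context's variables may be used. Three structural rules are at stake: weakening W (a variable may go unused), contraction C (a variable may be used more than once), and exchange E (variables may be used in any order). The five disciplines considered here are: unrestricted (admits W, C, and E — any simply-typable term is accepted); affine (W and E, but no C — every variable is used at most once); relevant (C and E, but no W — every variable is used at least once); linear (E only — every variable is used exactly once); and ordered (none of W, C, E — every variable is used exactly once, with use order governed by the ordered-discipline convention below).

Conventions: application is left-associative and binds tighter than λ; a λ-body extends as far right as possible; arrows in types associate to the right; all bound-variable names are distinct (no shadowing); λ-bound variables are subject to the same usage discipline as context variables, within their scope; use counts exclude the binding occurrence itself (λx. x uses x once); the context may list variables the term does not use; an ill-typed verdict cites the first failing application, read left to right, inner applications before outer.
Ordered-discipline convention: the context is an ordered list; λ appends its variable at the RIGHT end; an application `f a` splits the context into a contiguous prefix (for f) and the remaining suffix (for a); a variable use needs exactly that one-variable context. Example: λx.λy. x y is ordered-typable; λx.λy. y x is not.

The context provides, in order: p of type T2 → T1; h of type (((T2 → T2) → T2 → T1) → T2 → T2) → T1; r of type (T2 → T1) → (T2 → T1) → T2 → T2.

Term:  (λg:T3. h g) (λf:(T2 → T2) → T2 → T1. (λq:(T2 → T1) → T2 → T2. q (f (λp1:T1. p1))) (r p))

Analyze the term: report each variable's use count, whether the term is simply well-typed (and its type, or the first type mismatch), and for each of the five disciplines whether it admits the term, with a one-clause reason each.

use counts: p ×1; h ×1; r ×1; g [bound] ×1; f [bound] ×1; q [bound] ×1; p1 [bound] ×1
left-to-right use order: h, g, q, f, p1, r, p
typing: ill-typed: a function awaiting ((T2 → T2) → T2 → T1) → T2 → T2 gets T3
ordered: ✗, not simply typable
linear: ✗, fails simple typing
affine: ✗, a type mismatch blocks all five
relevant: ✗, the type mismatch rejects it
unrestricted: ✗, not simply typable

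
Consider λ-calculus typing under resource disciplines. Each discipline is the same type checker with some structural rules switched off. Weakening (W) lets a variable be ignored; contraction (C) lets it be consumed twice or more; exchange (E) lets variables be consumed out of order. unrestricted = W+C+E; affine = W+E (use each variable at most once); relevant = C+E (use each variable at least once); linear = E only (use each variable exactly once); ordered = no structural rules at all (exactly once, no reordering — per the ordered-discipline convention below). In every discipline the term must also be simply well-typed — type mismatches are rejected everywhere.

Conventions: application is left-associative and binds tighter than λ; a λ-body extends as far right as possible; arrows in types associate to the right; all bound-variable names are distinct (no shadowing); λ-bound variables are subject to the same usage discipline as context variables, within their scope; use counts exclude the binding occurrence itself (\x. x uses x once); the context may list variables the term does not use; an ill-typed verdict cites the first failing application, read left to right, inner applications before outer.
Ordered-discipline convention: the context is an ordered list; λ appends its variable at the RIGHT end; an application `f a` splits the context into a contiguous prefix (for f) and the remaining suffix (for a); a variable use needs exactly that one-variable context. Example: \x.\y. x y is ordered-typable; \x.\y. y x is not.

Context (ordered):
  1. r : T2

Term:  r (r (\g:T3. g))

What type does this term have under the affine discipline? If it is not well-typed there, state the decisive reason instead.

not well-typed under affine — fails simple typing
usage: r: 2×, g [bound]: 1×
use order (left to right): r, r, g
typing: ill-typed: non-arrow in function slot: T2
per-discipline verdicts: ordered ✗; linear ✗; affine ✗; relevant ✗; unrestricted ✗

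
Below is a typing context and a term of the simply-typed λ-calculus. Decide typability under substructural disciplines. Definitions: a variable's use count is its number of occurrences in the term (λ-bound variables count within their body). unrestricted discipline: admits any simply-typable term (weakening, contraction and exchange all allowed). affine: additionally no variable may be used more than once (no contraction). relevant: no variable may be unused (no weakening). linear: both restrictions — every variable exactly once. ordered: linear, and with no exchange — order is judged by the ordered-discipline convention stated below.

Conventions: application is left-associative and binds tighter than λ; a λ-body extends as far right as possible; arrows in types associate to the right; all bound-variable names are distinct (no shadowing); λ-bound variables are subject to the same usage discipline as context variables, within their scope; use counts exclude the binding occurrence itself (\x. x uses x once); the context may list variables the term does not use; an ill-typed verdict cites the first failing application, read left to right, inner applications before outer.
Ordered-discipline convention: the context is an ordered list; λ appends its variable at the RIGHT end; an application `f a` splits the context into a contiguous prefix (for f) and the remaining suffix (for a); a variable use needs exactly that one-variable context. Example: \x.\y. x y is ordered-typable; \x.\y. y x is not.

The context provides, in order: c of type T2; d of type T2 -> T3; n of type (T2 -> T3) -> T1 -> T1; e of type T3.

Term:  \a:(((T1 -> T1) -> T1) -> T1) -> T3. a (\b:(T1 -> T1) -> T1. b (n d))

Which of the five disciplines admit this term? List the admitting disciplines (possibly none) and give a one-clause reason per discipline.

accepted by: affine, unrestricted
counts: c: 0; d: 1; n: 1; e: 0; a (bound): 1; b (bound): 1
left-to-right use order: a, b, n, d
typing: the term checks, with type ((((T1 -> T1) -> T1) -> T1) -> T3) -> T3
ordered: ✗ — c, e never used (weakening)
linear: ✗ — c, e never used (weakening)
affine: ✓ — no duplicate uses among c, d, n, e, a, b
relevant: ✗ — c, e never used (weakening)
unrestricted: ✓ — type-checks (((((T1 -> T1) -> T1) -> T1) -> T3) -> T3) and nothing is barred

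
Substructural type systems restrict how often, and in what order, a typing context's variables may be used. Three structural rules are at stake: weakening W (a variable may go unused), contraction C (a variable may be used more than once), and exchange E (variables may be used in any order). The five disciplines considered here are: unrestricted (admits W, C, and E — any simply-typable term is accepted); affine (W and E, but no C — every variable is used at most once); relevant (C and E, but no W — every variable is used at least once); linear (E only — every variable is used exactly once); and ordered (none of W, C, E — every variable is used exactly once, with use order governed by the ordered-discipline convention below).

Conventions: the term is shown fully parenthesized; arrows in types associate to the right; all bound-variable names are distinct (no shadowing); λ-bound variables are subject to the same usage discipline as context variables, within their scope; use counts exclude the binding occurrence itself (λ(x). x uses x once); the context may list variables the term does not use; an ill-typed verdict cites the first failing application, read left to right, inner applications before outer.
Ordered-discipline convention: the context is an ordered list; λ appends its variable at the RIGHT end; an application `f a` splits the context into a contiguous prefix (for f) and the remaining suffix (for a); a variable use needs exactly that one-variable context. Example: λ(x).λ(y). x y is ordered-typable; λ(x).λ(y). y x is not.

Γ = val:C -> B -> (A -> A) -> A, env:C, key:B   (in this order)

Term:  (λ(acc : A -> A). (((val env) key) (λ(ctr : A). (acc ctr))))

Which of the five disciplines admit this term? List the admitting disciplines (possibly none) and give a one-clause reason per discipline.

accepted by: ordered, linear, affine, relevant, unrestricted
counts: val=1, env=1, key=1, acc (λ-bound)=1, ctr (λ-bound)=1
uses in reading order: val, env, key, acc, ctr
typing: the term checks, with type (A -> A) -> A
ordered: ✓, val, env, key, acc, ctr once each; derivable with no W/C/E
linear: ✓, each of val, env, key, acc, ctr used exactly once
affine: ✓, no duplicate uses among val, env, key, acc, ctr
relevant: ✓, none of val, env, key, acc, ctr goes unused
unrestricted: ✓, simply typable at (A -> A) -> A; W, C, E all held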